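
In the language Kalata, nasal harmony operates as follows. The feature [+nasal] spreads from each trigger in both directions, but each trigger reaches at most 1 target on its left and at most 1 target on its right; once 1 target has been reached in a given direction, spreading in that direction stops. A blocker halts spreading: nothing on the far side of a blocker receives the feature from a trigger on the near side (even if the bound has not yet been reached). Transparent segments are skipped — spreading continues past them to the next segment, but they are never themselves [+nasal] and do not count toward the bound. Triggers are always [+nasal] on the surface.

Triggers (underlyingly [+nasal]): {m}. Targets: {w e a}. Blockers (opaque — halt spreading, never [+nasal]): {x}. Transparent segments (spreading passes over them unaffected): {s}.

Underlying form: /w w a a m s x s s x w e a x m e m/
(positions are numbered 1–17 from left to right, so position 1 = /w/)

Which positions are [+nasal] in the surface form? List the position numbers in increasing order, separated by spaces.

From /m/ at 5 rightward: 6 /s/ transparent; 7 /x/ blocks.
From /m/ at 5 leftward: 4 /a/ → [+nasal]; bound reached.
From /m/ at 15 rightward: 16 /e/ → [+nasal]; bound reached.
From /m/ at 15 leftward: 14 /x/ blocks.
From /m/ at 17 rightward: word edge.
From /m/ at 17 leftward: 16 /e/ → [+nasal]; bound reached.
Targets with no active source: positions 1 2 3 11 12 13 stay [-nasal].

4 5 15 16 17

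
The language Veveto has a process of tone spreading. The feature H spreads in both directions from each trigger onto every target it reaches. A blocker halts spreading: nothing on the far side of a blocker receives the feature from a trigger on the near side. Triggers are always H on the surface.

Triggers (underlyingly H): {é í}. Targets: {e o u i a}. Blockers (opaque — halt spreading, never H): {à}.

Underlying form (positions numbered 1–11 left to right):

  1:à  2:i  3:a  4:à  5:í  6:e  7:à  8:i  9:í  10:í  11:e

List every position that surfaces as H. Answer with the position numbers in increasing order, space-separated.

From /í/ at 5 rightward: 6 /e/ → H; 7 /à/ blocks.
From /í/ at 5 leftward: 4 /à/ blocks.
From /í/ at 9 rightward: 10 /í/ is itself a trigger — this domain ends here.
From /í/ at 9 leftward: 8 /i/ → H; 7 /à/ blocks.
From /í/ at 10 rightward: 11 /e/ → H; word edge.
From /í/ at 10 leftward: 9 /í/ is itself a trigger — this domain ends here.
Targets with no active source: positions 2 3 stay [-high tone].

5 6 8 9 10 11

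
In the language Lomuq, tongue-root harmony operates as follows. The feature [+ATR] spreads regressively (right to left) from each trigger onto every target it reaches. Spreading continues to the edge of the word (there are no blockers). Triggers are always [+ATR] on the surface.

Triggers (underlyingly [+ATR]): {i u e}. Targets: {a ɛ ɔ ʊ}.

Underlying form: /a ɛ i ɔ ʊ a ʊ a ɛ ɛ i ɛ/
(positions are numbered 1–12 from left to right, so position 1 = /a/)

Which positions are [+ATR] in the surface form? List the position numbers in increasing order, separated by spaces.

From /i/ at 3 leftward: 2 /ɛ/ → [+ATR]; 1 /a/ → [+ATR]; word edge.
From /i/ at 11 leftward: 10 /ɛ/ → [+ATR]; 9 /ɛ/ → [+ATR]; 8 /a/ → [+ATR]; 7 /ʊ/ → [+ATR]; 6 /a/ → [+ATR]; 5 /ʊ/ → [+ATR]; 4 /ɔ/ → [+ATR]; 3 /i/ is itself a trigger — this domain ends here.
Target with no active source: position 12 stays [-ATR].

1 2 3 4 5 6 7 8 9 10 11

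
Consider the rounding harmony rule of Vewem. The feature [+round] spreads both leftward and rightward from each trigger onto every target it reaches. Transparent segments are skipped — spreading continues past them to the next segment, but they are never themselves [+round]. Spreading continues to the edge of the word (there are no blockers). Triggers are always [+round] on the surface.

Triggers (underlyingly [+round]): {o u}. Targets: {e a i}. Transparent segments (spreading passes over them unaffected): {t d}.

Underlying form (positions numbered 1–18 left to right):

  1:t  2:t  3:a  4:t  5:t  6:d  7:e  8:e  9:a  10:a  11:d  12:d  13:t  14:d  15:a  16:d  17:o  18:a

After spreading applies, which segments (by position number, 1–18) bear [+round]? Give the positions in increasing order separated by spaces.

From /o/ at 17 rightward: 18 /a/ → [+round]; word edge.
From /o/ at 17 leftward: 16 /d/ transparent; 15 /a/ → [+round]; 14 /d/ transparent; 13 /t/ transparent; 12 /d/ transparent; 11 /d/ transparent; 10 /a/ → [+round]; 9 /a/ → [+round]; 8 /e/ → [+round]; 7 /e/ → [+round]; 6 /d/ transparent; 5 /t/ transparent; 4 /t/ transparent; 3 /a/ → [+round]; 2 /t/ transparent; 1 /t/ transparent; word edge.

3 7 8 9 10 15 17 18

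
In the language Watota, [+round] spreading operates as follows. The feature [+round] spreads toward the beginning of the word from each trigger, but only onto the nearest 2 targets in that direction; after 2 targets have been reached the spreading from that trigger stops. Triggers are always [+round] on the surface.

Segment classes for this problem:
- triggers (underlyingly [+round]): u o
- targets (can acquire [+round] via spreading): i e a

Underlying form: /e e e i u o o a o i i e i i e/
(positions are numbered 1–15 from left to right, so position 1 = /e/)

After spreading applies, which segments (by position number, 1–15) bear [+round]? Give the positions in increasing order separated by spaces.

From /u/ at 5 leftward: 4 /i/ → [+round]; 3 /e/ → [+round]; bound reached.
From /o/ at 6 leftward: 5 /u/ is itself a trigger — this domain ends here.
From /o/ at 7 leftward: 6 /o/ is itself a trigger — this domain ends here.
From /o/ at 9 leftward: 8 /a/ → [+round]; 7 /o/ is itself a trigger — this domain ends here.
Targets with no active source: positions 1 2 10 11 12 13 14 15 stay [-round].

3 4 5 6 7 8 9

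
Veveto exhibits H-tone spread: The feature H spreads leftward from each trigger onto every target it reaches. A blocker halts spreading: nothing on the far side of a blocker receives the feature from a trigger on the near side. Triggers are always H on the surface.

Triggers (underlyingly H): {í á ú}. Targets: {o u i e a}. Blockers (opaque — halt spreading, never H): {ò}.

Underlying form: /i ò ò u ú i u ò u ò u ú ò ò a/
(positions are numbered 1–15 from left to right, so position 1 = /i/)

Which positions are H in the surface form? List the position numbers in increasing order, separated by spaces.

4 5 11 12

From /ú/ at 5 leftward: 4 /u/ → H; 3 /ò/ blocks.
From /ú/ at 12 leftward: 11 /u/ → H; 10 /ò/ blocks.
Targets with no active source: positions 1 6 7 9 15 stay [-high tone].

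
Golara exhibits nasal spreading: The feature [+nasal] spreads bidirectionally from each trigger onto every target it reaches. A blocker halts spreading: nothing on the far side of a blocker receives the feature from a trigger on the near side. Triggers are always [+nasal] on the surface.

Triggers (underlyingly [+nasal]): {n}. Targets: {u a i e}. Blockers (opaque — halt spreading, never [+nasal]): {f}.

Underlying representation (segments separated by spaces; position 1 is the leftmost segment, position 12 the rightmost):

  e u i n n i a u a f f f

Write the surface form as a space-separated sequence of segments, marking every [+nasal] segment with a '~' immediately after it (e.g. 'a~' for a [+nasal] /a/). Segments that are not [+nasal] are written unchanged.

e~ u~ i~ n~ n~ i~ a~ u~ a~ f f f

From /n/ at 4 rightward: 5 /n/ is itself a trigger — this domain ends here.
From /n/ at 4 leftward: 3 /i/ → [+nasal]; 2 /u/ → [+nasal]; 1 /e/ → [+nasal]; word edge.
From /n/ at 5 rightward: 6 /i/ → [+nasal]; 7 /a/ → [+nasal]; 8 /u/ → [+nasal]; 9 /a/ → [+nasal]; 10 /f/ blocks.
From /n/ at 5 leftward: 4 /n/ is itself a trigger — this domain ends here.
[+nasal] positions on the surface: 1 2 3 4 5 6 7 8 9.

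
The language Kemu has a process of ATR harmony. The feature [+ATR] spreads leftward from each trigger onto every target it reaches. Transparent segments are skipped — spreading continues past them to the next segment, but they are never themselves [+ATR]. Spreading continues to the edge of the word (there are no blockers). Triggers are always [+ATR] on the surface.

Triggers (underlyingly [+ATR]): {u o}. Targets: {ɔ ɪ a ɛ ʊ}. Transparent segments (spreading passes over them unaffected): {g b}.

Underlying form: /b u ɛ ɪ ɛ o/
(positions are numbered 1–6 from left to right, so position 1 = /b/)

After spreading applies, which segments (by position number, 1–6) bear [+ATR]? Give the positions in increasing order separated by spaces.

2 3 4 5 6

From /u/ at 2 leftward: 1 /b/ transparent; word edge.
From /o/ at 6 leftward: 5 /ɛ/ → [+ATR]; 4 /ɪ/ → [+ATR]; 3 /ɛ/ → [+ATR]; 2 /u/ is itself a trigger — this domain ends here.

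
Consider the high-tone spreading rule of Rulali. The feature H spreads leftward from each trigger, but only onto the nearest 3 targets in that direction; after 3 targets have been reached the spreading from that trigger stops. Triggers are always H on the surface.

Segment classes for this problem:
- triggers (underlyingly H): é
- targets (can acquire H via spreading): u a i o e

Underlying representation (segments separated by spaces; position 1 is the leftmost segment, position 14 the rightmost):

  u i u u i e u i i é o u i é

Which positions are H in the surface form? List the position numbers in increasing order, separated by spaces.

From /é/ at 10 leftward: 9 /i/ → H; 8 /i/ → H; 7 /u/ → H; bound reached.
From /é/ at 14 leftward: 13 /i/ → H; 12 /u/ → H; 11 /o/ → H; bound reached.
Targets with no active source: positions 1 2 3 4 5 6 stay [-high tone].

7 8 9 10 11 12 13 14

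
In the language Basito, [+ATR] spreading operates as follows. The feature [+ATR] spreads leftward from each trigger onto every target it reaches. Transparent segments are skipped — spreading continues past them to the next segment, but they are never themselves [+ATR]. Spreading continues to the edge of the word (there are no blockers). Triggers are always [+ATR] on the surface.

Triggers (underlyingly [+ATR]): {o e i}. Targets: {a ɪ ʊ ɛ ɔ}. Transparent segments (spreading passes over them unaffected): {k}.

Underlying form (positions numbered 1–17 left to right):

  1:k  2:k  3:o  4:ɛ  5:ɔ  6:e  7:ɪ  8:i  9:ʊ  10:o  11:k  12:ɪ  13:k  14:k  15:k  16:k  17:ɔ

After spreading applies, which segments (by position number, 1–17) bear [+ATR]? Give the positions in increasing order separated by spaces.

From /o/ at 3 leftward: 2 /k/ transparent; 1 /k/ transparent; word edge.
From /e/ at 6 leftward: 5 /ɔ/ → [+ATR]; 4 /ɛ/ → [+ATR]; 3 /o/ is itself a trigger — this domain ends here.
From /i/ at 8 leftward: 7 /ɪ/ → [+ATR]; 6 /e/ is itself a trigger — this domain ends here.
From /o/ at 10 leftward: 9 /ʊ/ → [+ATR]; 8 /i/ is itself a trigger — this domain ends here.
Targets with no active source: positions 12 17 stay [-ATR].

3 4 5 6 7 8 9 10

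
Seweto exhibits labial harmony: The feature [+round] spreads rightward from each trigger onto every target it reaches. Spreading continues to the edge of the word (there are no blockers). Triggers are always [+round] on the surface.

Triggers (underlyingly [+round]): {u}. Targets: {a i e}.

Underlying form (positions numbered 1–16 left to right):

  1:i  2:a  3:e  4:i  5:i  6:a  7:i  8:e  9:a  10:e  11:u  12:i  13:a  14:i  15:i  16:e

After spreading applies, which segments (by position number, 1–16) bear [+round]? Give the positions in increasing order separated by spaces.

From /u/ at 11 rightward: 12 /i/ → [+round]; 13 /a/ → [+round]; 14 /i/ → [+round]; 15 /i/ → [+round]; 16 /e/ → [+round]; word edge.
Targets with no active source: positions 1 2 3 4 5 6 7 8 9 10 stay [-round].

11 12 13 14 15 16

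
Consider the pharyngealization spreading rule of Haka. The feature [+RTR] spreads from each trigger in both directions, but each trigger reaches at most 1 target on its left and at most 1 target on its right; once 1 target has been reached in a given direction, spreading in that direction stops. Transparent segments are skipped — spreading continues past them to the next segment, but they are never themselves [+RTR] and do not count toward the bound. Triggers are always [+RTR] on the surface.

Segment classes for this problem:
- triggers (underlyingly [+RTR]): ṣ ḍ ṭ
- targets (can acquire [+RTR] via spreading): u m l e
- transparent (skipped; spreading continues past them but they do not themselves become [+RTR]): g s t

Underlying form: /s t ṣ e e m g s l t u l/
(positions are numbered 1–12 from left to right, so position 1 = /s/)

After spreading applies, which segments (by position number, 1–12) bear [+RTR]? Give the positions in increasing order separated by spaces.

3 4

From /ṣ/ at 3 rightward: 4 /e/ → [+RTR]; bound reached.
From /ṣ/ at 3 leftward: 2 /t/ transparent; 1 /s/ transparent; word edge.
Targets with no active source: positions 5 6 9 11 12 stay [-emphatic].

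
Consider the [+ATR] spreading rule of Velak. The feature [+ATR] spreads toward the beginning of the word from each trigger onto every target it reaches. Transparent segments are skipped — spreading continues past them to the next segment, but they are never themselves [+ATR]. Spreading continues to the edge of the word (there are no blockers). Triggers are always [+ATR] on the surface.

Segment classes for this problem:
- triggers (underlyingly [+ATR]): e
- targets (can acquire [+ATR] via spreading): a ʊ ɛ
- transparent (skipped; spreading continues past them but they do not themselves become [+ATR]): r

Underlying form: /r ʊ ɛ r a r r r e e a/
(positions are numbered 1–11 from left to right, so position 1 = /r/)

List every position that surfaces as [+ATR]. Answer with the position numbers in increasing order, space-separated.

From /e/ at 9 leftward: 8 /r/ transparent; 7 /r/ transparent; 6 /r/ transparent; 5 /a/ → [+ATR]; 4 /r/ transparent; 3 /ɛ/ → [+ATR]; 2 /ʊ/ → [+ATR]; 1 /r/ transparent; word edge.
From /e/ at 10 leftward: 9 /e/ is itself a trigger — this domain ends here.
Target with no active source: position 11 stays [-ATR].

2 3 5 9 10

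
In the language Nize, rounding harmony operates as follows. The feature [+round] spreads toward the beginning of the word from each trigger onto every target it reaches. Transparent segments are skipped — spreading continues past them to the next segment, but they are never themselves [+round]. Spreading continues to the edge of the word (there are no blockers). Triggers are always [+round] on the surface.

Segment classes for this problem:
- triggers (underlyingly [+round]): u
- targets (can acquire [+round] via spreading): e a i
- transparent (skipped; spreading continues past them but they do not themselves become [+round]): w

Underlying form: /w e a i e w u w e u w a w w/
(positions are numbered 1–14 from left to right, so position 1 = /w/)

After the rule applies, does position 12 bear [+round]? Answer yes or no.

no

From /u/ at 7 leftward: 6 /w/ transparent; 5 /e/ → [+round]; 4 /i/ → [+round]; 3 /a/ → [+round]; 2 /e/ → [+round]; 1 /w/ transparent; word edge.
From /u/ at 10 leftward: 9 /e/ → [+round]; 8 /w/ transparent; 7 /u/ is itself a trigger — this domain ends here.
Target with no active source: position 12 stays [-round].
[+round] positions on the surface: 2 3 4 5 7 9 10.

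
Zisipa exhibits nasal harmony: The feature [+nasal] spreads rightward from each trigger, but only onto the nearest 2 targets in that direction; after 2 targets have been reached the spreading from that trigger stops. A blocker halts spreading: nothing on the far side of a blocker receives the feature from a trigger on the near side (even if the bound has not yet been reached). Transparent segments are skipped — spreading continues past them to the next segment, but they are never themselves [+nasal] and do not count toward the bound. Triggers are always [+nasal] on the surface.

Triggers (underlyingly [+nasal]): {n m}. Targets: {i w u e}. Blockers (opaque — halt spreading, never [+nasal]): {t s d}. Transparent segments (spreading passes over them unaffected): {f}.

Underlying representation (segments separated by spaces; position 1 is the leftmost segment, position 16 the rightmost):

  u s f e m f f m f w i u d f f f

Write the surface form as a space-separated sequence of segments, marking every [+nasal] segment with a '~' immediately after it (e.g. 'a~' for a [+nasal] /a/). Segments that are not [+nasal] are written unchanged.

From /m/ at 5 rightward: 6 /f/ transparent; 7 /f/ transparent; 8 /m/ is itself a trigger — this domain ends here.
From /m/ at 8 rightward: 9 /f/ transparent; 10 /w/ → [+nasal]; 11 /i/ → [+nasal]; bound reached.
Targets with no active source: positions 1 4 12 stay [-nasal].
[+nasal] positions on the surface: 5 8 10 11.

u s f e m~ f f m~ f w~ i~ u d f f f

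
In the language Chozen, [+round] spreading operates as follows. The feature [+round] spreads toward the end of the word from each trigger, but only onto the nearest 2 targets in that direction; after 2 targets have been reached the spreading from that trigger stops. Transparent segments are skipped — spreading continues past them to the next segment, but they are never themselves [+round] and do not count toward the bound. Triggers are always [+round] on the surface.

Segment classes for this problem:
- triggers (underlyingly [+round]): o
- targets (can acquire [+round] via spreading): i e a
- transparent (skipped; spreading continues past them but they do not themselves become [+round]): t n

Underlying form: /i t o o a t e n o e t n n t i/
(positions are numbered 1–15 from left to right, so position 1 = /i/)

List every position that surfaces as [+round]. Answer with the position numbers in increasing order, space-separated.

From /o/ at 3 rightward: 4 /o/ is itself a trigger — this domain ends here.
From /o/ at 4 rightward: 5 /a/ → [+round]; 6 /t/ transparent; 7 /e/ → [+round]; bound reached.
From /o/ at 9 rightward: 10 /e/ → [+round]; 11 /t/ transparent; 12 /n/ transparent; 13 /n/ transparent; 14 /t/ transparent; 15 /i/ → [+round]; bound reached.
Target with no active source: position 1 stays [-round].

3 4 5 7 9 10 15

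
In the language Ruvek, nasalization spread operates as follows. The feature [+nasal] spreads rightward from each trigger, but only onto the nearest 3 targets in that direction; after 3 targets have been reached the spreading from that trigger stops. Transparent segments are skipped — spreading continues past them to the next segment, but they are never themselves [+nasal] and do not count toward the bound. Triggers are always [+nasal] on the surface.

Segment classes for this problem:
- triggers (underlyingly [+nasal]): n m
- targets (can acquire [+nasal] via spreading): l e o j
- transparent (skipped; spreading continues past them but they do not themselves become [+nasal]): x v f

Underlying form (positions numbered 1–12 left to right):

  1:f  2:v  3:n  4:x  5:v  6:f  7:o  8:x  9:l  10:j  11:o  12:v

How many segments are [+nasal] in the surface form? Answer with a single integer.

From /n/ at 3 rightward: 4 /x/ transparent; 5 /v/ transparent; 6 /f/ transparent; 7 /o/ → [+nasal]; 8 /x/ transparent; 9 /l/ → [+nasal]; 10 /j/ → [+nasal]; bound reached.
Target with no active source: position 11 stays [-nasal].
[+nasal] positions on the surface: 3 7 9 10.

4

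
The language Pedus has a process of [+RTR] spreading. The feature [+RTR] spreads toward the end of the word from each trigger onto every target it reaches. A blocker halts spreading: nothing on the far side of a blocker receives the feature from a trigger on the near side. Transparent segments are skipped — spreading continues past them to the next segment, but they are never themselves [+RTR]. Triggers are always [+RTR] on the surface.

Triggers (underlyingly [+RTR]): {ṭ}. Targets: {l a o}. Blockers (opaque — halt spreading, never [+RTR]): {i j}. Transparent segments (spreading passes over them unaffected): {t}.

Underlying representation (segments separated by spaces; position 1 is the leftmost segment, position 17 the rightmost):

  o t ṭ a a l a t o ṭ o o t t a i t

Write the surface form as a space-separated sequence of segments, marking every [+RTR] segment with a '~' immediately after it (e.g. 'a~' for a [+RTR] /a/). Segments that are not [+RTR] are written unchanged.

From /ṭ/ at 3 rightward: 4 /a/ → [+RTR]; 5 /a/ → [+RTR]; 6 /l/ → [+RTR]; 7 /a/ → [+RTR]; 8 /t/ transparent; 9 /o/ → [+RTR]; 10 /ṭ/ is itself a trigger — this domain ends here.
From /ṭ/ at 10 rightward: 11 /o/ → [+RTR]; 12 /o/ → [+RTR]; 13 /t/ transparent; 14 /t/ transparent; 15 /a/ → [+RTR]; 16 /i/ blocks.
Target with no active source: position 1 stays [-emphatic].
[+RTR] positions on the surface: 3 4 5 6 7 9 10 11 12 15.

o t ṭ~ a~ a~ l~ a~ t o~ ṭ~ o~ o~ t t a~ i t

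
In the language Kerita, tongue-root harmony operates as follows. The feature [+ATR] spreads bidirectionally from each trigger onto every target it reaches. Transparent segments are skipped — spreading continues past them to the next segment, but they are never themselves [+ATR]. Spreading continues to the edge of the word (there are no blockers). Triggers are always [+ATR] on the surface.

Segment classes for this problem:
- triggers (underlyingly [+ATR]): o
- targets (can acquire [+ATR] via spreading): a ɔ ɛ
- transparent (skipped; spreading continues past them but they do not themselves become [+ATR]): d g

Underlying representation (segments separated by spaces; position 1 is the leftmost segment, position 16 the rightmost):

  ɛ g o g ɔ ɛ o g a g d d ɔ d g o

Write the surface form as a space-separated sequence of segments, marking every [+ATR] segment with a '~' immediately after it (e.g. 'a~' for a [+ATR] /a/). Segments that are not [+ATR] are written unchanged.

From /o/ at 3 rightward: 4 /g/ transparent; 5 /ɔ/ → [+ATR]; 6 /ɛ/ → [+ATR]; 7 /o/ is itself a trigger — this domain ends here.
From /o/ at 3 leftward: 2 /g/ transparent; 1 /ɛ/ → [+ATR]; word edge.
From /o/ at 7 rightward: 8 /g/ transparent; 9 /a/ → [+ATR]; 10 /g/ transparent; 11 /d/ transparent; 12 /d/ transparent; 13 /ɔ/ → [+ATR]; 14 /d/ transparent; 15 /g/ transparent; 16 /o/ is itself a trigger — this domain ends here.
From /o/ at 7 leftward: 6 /ɛ/ → [+ATR]; 5 /ɔ/ → [+ATR]; 4 /g/ transparent; 3 /o/ is itself a trigger — this domain ends here.
From /o/ at 16 rightward: word edge.
From /o/ at 16 leftward: 15 /g/ transparent; 14 /d/ transparent; 13 /ɔ/ → [+ATR]; 12 /d/ transparent; 11 /d/ transparent; 10 /g/ transparent; 9 /a/ → [+ATR]; 8 /g/ transparent; 7 /o/ is itself a trigger — this domain ends here.
[+ATR] positions on the surface: 1 3 5 6 7 9 13 16.

ɛ~ g o~ g ɔ~ ɛ~ o~ g a~ g d d ɔ~ d g o~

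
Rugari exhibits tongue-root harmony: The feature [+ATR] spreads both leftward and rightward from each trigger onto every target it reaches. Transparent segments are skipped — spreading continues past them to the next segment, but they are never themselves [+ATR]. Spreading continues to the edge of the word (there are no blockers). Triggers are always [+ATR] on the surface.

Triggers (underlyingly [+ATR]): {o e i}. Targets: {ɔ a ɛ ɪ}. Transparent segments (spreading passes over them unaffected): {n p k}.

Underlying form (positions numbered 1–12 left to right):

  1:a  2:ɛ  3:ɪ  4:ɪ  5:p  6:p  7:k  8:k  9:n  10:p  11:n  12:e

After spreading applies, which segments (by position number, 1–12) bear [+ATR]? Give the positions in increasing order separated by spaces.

1 2 3 4 12

From /e/ at 12 rightward: word edge.
From /e/ at 12 leftward: 11 /n/ transparent; 10 /p/ transparent; 9 /n/ transparent; 8 /k/ transparent; 7 /k/ transparent; 6 /p/ transparent; 5 /p/ transparent; 4 /ɪ/ → [+ATR]; 3 /ɪ/ → [+ATR]; 2 /ɛ/ → [+ATR]; 1 /a/ → [+ATR]; word edge.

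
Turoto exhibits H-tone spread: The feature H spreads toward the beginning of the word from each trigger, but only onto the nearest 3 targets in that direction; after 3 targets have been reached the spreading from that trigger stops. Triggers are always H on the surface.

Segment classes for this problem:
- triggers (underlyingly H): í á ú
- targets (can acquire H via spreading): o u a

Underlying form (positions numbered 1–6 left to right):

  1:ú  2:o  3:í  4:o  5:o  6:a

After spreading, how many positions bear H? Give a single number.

3

From /ú/ at 1 leftward: word edge.
From /í/ at 3 leftward: 2 /o/ → H; 1 /ú/ is itself a trigger — this domain ends here.
Targets with no active source: positions 4 5 6 stay [-high tone].
H positions on the surface: 1 2 3.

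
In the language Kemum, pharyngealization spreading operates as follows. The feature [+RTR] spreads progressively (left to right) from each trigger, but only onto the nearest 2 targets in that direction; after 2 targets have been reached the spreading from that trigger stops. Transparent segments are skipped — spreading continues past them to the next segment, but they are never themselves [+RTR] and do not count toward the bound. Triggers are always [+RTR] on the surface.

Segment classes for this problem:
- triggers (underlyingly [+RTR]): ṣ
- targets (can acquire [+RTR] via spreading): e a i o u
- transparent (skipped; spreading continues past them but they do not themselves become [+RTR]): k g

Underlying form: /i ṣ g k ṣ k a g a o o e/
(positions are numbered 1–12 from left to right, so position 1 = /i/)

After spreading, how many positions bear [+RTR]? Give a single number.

From /ṣ/ at 2 rightward: 3 /g/ transparent; 4 /k/ transparent; 5 /ṣ/ is itself a trigger — this domain ends here.
From /ṣ/ at 5 rightward: 6 /k/ transparent; 7 /a/ → [+RTR]; 8 /g/ transparent; 9 /a/ → [+RTR]; bound reached.
Targets with no active source: positions 1 10 11 12 stay [-emphatic].
[+RTR] positions on the surface: 2 5 7 9.

4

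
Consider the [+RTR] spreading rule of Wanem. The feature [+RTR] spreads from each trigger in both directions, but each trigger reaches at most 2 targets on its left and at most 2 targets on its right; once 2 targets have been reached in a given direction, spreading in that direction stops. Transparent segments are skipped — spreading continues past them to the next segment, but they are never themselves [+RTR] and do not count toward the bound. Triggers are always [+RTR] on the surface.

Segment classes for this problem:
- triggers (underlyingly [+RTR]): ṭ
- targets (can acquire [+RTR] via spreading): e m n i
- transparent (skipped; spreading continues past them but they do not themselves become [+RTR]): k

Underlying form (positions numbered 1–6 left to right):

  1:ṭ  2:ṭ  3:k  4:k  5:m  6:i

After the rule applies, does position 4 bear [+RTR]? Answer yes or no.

From /ṭ/ at 1 rightward: 2 /ṭ/ is itself a trigger — this domain ends here.
From /ṭ/ at 1 leftward: word edge.
From /ṭ/ at 2 rightward: 3 /k/ transparent; 4 /k/ transparent; 5 /m/ → [+RTR]; 6 /i/ → [+RTR]; bound reached.
From /ṭ/ at 2 leftward: 1 /ṭ/ is itself a trigger — this domain ends here.
[+RTR] positions on the surface: 1 2 5 6.

no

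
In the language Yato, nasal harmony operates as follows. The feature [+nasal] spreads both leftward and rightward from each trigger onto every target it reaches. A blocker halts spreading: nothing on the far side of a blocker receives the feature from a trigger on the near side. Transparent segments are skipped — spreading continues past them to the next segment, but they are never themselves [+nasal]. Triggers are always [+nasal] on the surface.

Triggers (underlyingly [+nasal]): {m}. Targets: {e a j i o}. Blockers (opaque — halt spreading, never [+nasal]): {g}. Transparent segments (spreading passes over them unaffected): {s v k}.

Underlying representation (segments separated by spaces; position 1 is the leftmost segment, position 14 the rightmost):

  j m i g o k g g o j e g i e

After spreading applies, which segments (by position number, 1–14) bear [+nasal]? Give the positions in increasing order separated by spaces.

1 2 3

From /m/ at 2 rightward: 3 /i/ → [+nasal]; 4 /g/ blocks.
From /m/ at 2 leftward: 1 /j/ → [+nasal]; word edge.
Targets with no active source: positions 5 9 10 11 13 14 stay [-nasal].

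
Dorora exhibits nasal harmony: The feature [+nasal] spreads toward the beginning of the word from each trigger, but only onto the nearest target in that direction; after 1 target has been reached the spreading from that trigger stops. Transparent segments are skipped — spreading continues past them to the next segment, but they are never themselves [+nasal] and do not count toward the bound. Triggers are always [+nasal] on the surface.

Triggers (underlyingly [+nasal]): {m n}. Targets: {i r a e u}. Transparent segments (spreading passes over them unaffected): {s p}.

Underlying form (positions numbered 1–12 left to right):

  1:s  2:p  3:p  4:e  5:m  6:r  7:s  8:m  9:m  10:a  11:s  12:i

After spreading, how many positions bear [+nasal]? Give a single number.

From /m/ at 5 leftward: 4 /e/ → [+nasal]; bound reached.
From /m/ at 8 leftward: 7 /s/ transparent; 6 /r/ → [+nasal]; bound reached.
From /m/ at 9 leftward: 8 /m/ is itself a trigger — this domain ends here.
Targets with no active source: positions 10 12 stay [-nasal].
[+nasal] positions on the surface: 4 5 6 8 9.

5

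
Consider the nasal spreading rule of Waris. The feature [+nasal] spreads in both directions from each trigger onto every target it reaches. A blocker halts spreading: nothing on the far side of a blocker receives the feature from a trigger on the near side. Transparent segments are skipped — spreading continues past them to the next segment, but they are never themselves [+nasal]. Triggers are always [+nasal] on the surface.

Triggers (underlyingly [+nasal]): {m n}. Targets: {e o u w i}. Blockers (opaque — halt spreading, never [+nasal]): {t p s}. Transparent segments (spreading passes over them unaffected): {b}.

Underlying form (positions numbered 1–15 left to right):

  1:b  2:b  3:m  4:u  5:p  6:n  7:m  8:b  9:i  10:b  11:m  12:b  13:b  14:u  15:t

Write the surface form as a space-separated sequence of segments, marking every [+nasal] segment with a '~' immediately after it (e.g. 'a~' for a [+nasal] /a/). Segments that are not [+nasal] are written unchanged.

From /m/ at 3 rightward: 4 /u/ → [+nasal]; 5 /p/ blocks.
From /m/ at 3 leftward: 2 /b/ transparent; 1 /b/ transparent; word edge.
From /n/ at 6 rightward: 7 /m/ is itself a trigger — this domain ends here.
From /n/ at 6 leftward: 5 /p/ blocks.
From /m/ at 7 rightward: 8 /b/ transparent; 9 /i/ → [+nasal]; 10 /b/ transparent; 11 /m/ is itself a trigger — this domain ends here.
From /m/ at 7 leftward: 6 /n/ is itself a trigger — this domain ends here.
From /m/ at 11 rightward: 12 /b/ transparent; 13 /b/ transparent; 14 /u/ → [+nasal]; 15 /t/ blocks.
From /m/ at 11 leftward: 10 /b/ transparent; 9 /i/ → [+nasal]; 8 /b/ transparent; 7 /m/ is itself a trigger — this domain ends here.
[+nasal] positions on the surface: 3 4 6 7 9 11 14.

b b m~ u~ p n~ m~ b i~ b m~ b b u~ t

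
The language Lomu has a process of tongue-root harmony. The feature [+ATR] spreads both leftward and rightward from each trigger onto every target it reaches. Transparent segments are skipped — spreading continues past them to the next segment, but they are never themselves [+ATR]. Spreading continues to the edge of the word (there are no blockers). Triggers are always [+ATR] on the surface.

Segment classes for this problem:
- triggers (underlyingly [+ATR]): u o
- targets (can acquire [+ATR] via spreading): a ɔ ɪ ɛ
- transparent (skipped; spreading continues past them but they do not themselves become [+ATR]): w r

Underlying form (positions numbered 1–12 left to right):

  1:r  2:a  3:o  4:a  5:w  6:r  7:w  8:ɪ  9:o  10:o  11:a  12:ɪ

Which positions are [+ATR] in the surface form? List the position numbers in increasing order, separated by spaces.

From /o/ at 3 rightward: 4 /a/ → [+ATR]; 5 /w/ transparent; 6 /r/ transparent; 7 /w/ transparent; 8 /ɪ/ → [+ATR]; 9 /o/ is itself a trigger — this domain ends here.
From /o/ at 3 leftward: 2 /a/ → [+ATR]; 1 /r/ transparent; word edge.
From /o/ at 9 rightward: 10 /o/ is itself a trigger — this domain ends here.
From /o/ at 9 leftward: 8 /ɪ/ → [+ATR]; 7 /w/ transparent; 6 /r/ transparent; 5 /w/ transparent; 4 /a/ → [+ATR]; 3 /o/ is itself a trigger — this domain ends here.
From /o/ at 10 rightward: 11 /a/ → [+ATR]; 12 /ɪ/ → [+ATR]; word edge.
From /o/ at 10 leftward: 9 /o/ is itself a trigger — this domain ends here.

2 3 4 8 9 10 11 12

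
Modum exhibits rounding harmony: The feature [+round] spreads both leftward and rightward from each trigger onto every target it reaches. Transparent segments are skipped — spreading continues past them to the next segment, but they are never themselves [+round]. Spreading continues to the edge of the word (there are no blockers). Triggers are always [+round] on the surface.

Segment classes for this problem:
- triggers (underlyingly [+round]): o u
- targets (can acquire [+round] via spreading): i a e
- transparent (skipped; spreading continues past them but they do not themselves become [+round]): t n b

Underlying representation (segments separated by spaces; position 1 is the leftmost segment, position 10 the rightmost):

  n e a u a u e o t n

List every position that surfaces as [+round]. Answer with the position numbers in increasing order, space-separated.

2 3 4 5 6 7 8

From /u/ at 4 rightward: 5 /a/ → [+round]; 6 /u/ is itself a trigger — this domain ends here.
From /u/ at 4 leftward: 3 /a/ → [+round]; 2 /e/ → [+round]; 1 /n/ transparent; word edge.
From /u/ at 6 rightward: 7 /e/ → [+round]; 8 /o/ is itself a trigger — this domain ends here.
From /u/ at 6 leftward: 5 /a/ → [+round]; 4 /u/ is itself a trigger — this domain ends here.
From /o/ at 8 rightward: 9 /t/ transparent; 10 /n/ transparent; word edge.
From /o/ at 8 leftward: 7 /e/ → [+round]; 6 /u/ is itself a trigger — this domain ends here.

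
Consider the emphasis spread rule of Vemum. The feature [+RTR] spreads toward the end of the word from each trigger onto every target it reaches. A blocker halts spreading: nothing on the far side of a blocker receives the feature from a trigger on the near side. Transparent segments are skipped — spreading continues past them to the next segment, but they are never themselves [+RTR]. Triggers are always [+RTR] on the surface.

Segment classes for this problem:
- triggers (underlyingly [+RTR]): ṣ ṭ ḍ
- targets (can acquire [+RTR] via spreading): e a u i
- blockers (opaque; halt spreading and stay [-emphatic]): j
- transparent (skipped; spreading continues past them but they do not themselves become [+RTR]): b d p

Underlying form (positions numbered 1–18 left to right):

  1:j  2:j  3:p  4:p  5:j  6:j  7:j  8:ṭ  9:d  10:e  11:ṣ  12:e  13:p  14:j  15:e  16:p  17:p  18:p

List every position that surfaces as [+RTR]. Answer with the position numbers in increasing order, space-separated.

8 10 11 12

From /ṭ/ at 8 rightward: 9 /d/ transparent; 10 /e/ → [+RTR]; 11 /ṣ/ is itself a trigger — this domain ends here.
From /ṣ/ at 11 rightward: 12 /e/ → [+RTR]; 13 /p/ transparent; 14 /j/ blocks.
Target with no active source: position 15 stays [-emphatic].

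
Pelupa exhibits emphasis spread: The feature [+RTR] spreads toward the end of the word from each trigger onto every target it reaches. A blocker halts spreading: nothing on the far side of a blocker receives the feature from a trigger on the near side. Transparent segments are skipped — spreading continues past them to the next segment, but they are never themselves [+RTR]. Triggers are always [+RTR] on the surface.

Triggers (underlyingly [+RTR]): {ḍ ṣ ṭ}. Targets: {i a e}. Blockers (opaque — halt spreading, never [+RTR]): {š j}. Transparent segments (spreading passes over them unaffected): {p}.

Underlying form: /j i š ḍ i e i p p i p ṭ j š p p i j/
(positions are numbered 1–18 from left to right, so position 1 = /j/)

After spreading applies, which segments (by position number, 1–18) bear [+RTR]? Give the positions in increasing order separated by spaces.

From /ḍ/ at 4 rightward: 5 /i/ → [+RTR]; 6 /e/ → [+RTR]; 7 /i/ → [+RTR]; 8 /p/ transparent; 9 /p/ transparent; 10 /i/ → [+RTR]; 11 /p/ transparent; 12 /ṭ/ is itself a trigger — this domain ends here.
From /ṭ/ at 12 rightward: 13 /j/ blocks.
Targets with no active source: positions 2 17 stay [-emphatic].

4 5 6 7 10 12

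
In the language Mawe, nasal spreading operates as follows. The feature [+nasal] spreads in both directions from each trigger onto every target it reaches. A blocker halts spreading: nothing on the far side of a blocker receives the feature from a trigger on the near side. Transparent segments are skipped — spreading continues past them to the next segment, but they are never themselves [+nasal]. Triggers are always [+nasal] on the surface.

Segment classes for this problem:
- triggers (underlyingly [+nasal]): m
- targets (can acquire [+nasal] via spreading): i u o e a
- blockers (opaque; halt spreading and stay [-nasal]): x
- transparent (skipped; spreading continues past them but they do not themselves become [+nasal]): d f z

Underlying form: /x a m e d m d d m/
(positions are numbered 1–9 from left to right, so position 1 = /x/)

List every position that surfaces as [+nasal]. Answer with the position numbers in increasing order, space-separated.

2 3 4 6 9

From /m/ at 3 rightward: 4 /e/ → [+nasal]; 5 /d/ transparent; 6 /m/ is itself a trigger — this domain ends here.
From /m/ at 3 leftward: 2 /a/ → [+nasal]; 1 /x/ blocks.
From /m/ at 6 rightward: 7 /d/ transparent; 8 /d/ transparent; 9 /m/ is itself a trigger — this domain ends here.
From /m/ at 6 leftward: 5 /d/ transparent; 4 /e/ → [+nasal]; 3 /m/ is itself a trigger — this domain ends here.
From /m/ at 9 rightward: word edge.
From /m/ at 9 leftward: 8 /d/ transparent; 7 /d/ transparent; 6 /m/ is itself a trigger — this domain ends here.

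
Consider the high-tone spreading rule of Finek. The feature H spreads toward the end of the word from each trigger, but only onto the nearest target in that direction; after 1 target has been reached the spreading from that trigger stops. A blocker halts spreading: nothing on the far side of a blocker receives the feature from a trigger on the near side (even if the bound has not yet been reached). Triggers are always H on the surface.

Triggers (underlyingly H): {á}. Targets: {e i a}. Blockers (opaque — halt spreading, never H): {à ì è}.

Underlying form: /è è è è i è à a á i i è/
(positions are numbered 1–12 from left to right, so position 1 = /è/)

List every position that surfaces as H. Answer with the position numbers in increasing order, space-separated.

9 10

From /á/ at 9 rightward: 10 /i/ → H; bound reached.
Targets with no active source: positions 5 8 11 stay [-high tone].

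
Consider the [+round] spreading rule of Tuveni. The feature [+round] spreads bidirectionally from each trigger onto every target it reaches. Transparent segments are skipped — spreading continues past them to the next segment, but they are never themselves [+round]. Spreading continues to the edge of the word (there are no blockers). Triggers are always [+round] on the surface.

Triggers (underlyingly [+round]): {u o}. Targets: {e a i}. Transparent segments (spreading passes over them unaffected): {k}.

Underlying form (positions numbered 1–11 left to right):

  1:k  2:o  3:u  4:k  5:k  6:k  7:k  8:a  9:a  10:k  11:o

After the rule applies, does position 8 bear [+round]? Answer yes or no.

From /o/ at 2 rightward: 3 /u/ is itself a trigger — this domain ends here.
From /o/ at 2 leftward: 1 /k/ transparent; word edge.
From /u/ at 3 rightward: 4 /k/ transparent; 5 /k/ transparent; 6 /k/ transparent; 7 /k/ transparent; 8 /a/ → [+round]; 9 /a/ → [+round]; 10 /k/ transparent; 11 /o/ is itself a trigger — this domain ends here.
From /u/ at 3 leftward: 2 /o/ is itself a trigger — this domain ends here.
From /o/ at 11 rightward: word edge.
From /o/ at 11 leftward: 10 /k/ transparent; 9 /a/ → [+round]; 8 /a/ → [+round]; 7 /k/ transparent; 6 /k/ transparent; 5 /k/ transparent; 4 /k/ transparent; 3 /u/ is itself a trigger — this domain ends here.
[+round] positions on the surface: 2 3 8 9 11.

yes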